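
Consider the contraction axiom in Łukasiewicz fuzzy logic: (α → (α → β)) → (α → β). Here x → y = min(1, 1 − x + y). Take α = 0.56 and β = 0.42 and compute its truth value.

0.86

α → β = min(1, 1 − 0.56 + 0.42) = min(1, 0.86) = 0.86
α → (α → β) = min(1, 1 − 0.56 + 0.86) = min(1, 1.30) = 1.00
(α → (α → β)) → (α → β) = min(1, 1 − 1.00 + 0.86) = min(1, 0.86) = 0.86
(The value 0.86 < 1 shows this instance is not satisfied; fails in Ł∞ (the t-norm is not idempotent).)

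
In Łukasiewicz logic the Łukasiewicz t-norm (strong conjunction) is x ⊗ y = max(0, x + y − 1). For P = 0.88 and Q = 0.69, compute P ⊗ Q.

0.57

P ⊗ Q = max(0, 0.88 + 0.69 − 1) = max(0, 0.57) = 0.57
For comparison, the Gödel (minimum) t-norm min(x, y) would give 0.69.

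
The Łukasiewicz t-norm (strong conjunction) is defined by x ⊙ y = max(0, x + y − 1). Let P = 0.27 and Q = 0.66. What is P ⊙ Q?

P ⊙ Q = max(0, 0.27 + 0.66 − 1) = max(0, -0.07) = 0.00
For comparison, the Gödel (minimum) t-norm min(x, y) would give 0.27.

0.00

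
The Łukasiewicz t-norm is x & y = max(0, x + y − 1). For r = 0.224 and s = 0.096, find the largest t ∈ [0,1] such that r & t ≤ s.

The residuum of the Łukasiewicz t-norm gives the supremum: min(1, 1 − 0.224 + 0.096).
1 − 0.224 + 0.096 = 0.872, so t = min(1, 0.872) = 0.872.
Check: 0.224 & 0.872 = max(0, 0.096) = 0.096 ≤ 0.096.

0.872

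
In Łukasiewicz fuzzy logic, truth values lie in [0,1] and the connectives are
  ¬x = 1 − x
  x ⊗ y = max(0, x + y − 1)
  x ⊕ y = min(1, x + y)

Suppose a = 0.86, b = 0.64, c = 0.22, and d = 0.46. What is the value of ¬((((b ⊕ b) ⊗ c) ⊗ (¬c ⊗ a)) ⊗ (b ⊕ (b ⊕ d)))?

b ⊕ b = min(1, 0.64 + 0.64) = min(1, 1.28) = 1.00
(b ⊕ b) ⊗ c = max(0, 1.00 + 0.22 − 1) = max(0, 0.22) = 0.22
¬c = 1 − 0.22 = 0.78
¬c ⊗ a = max(0, 0.78 + 0.86 − 1) = max(0, 0.64) = 0.64
((b ⊕ b) ⊗ c) ⊗ (¬c ⊗ a) = max(0, 0.22 + 0.64 − 1) = max(0, -0.14) = 0.00
b ⊕ d = min(1, 0.64 + 0.46) = min(1, 1.10) = 1.00
b ⊕ (b ⊕ d) = min(1, 0.64 + 1.00) = min(1, 1.64) = 1.00
(((b ⊕ b) ⊗ c) ⊗ (¬c ⊗ a)) ⊗ (b ⊕ (b ⊕ d)) = max(0, 0.00 + 1.00 − 1) = max(0, 0.00) = 0.00
¬((((b ⊕ b) ⊗ c) ⊗ (¬c ⊗ a)) ⊗ (b ⊕ (b ⊕ d))) = 1 − 0.00 = 1.00

1.00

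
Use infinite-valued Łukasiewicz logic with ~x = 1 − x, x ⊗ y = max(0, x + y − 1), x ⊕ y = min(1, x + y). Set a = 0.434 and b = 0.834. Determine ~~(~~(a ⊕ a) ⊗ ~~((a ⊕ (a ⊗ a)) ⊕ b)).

0.868

a ⊕ a = min(1, 0.434 + 0.434) = min(1, 0.868) = 0.868
~(a ⊕ a) = 1 − 0.868 = 0.132
~~(a ⊕ a) = 1 − 0.132 = 0.868
a ⊗ a = max(0, 0.434 + 0.434 − 1) = max(0, -0.132) = 0.000
a ⊕ (a ⊗ a) = min(1, 0.434 + 0.000) = min(1, 0.434) = 0.434
(a ⊕ (a ⊗ a)) ⊕ b = min(1, 0.434 + 0.834) = min(1, 1.268) = 1.000
~((a ⊕ (a ⊗ a)) ⊕ b) = 1 − 1.000 = 0.000
~~((a ⊕ (a ⊗ a)) ⊕ b) = 1 − 0.000 = 1.000
~~(a ⊕ a) ⊗ ~~((a ⊕ (a ⊗ a)) ⊕ b) = max(0, 0.868 + 1.000 − 1) = max(0, 0.868) = 0.868
~(~~(a ⊕ a) ⊗ ~~((a ⊕ (a ⊗ a)) ⊕ b)) = 1 − 0.868 = 0.132
~~(~~(a ⊕ a) ⊗ ~~((a ⊕ (a ⊗ a)) ⊕ b)) = 1 − 0.132 = 0.868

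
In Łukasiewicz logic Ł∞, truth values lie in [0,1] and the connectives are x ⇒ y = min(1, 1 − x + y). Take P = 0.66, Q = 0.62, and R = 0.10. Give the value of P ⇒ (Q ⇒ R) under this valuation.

0.82

Q ⇒ R = min(1, 1 − 0.62 + 0.10) = min(1, 0.48) = 0.48
P ⇒ (Q ⇒ R) = min(1, 1 − 0.66 + 0.48) = min(1, 0.82) = 0.82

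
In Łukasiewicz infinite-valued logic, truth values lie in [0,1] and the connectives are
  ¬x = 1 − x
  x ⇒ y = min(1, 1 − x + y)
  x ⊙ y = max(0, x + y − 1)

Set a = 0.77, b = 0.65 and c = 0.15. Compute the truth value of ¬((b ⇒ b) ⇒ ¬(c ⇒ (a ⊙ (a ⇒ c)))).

1.00

b ⇒ b = min(1, 1 − 0.65 + 0.65) = min(1, 1.00) = 1.00
a ⇒ c = min(1, 1 − 0.77 + 0.15) = min(1, 0.38) = 0.38
a ⊙ (a ⇒ c) = max(0, 0.77 + 0.38 − 1) = max(0, 0.15) = 0.15
c ⇒ (a ⊙ (a ⇒ c)) = min(1, 1 − 0.15 + 0.15) = min(1, 1.00) = 1.00
¬(c ⇒ (a ⊙ (a ⇒ c))) = 1 − 1.00 = 0.00
(b ⇒ b) ⇒ ¬(c ⇒ (a ⊙ (a ⇒ c))) = min(1, 1 − 1.00 + 0.00) = min(1, 0.00) = 0.00
¬((b ⇒ b) ⇒ ¬(c ⇒ (a ⊙ (a ⇒ c)))) = 1 − 0.00 = 1.00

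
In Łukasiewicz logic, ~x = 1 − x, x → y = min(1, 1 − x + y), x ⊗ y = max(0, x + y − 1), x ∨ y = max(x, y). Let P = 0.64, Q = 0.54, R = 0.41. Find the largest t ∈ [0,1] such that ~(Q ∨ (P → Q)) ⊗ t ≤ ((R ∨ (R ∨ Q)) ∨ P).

P → Q = min(1, 1 − 0.64 + 0.54) = min(1, 0.90) = 0.90
Q ∨ (P → Q) = max(0.54, 0.90) = 0.90
~(Q ∨ (P → Q)) = 1 − 0.90 = 0.10
So the left factor is ~(Q ∨ (P → Q)) = 0.10.
R ∨ Q = max(0.41, 0.54) = 0.54
R ∨ (R ∨ Q) = max(0.41, 0.54) = 0.54
(R ∨ (R ∨ Q)) ∨ P = max(0.54, 0.64) = 0.64
So the right-hand bound is (R ∨ (R ∨ Q)) ∨ P = 0.64.
The residuum of the Łukasiewicz t-norm gives the supremum: min(1, 1 − 0.10 + 0.64).
1 − 0.10 + 0.64 = 1.54, so t = min(1, 1.54) = 1.00.
Check: 0.10 ⊗ 1.00 = max(0, 0.10) = 0.10 ≤ 0.64.

1.00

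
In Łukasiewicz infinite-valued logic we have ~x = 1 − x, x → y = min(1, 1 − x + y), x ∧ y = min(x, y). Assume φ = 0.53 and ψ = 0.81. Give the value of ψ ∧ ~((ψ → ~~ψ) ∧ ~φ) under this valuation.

~ψ = 1 − 0.81 = 0.19
~~ψ = 1 − 0.19 = 0.81
ψ → ~~ψ = min(1, 1 − 0.81 + 0.81) = min(1, 1.00) = 1.00
~φ = 1 − 0.53 = 0.47
(ψ → ~~ψ) ∧ ~φ = min(1.00, 0.47) = 0.47
~((ψ → ~~ψ) ∧ ~φ) = 1 − 0.47 = 0.53
ψ ∧ ~((ψ → ~~ψ) ∧ ~φ) = min(0.81, 0.53) = 0.53

0.53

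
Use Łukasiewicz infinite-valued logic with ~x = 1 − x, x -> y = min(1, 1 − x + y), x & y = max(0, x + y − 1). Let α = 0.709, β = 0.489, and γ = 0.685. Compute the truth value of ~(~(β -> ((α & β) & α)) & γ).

α & β = max(0, 0.709 + 0.489 − 1) = max(0, 0.198) = 0.198
(α & β) & α = max(0, 0.198 + 0.709 − 1) = max(0, -0.093) = 0.000
β -> ((α & β) & α) = min(1, 1 − 0.489 + 0.000) = min(1, 0.511) = 0.511
~(β -> ((α & β) & α)) = 1 − 0.511 = 0.489
~(β -> ((α & β) & α)) & γ = max(0, 0.489 + 0.685 − 1) = max(0, 0.174) = 0.174
~(~(β -> ((α & β) & α)) & γ) = 1 − 0.174 = 0.826

0.826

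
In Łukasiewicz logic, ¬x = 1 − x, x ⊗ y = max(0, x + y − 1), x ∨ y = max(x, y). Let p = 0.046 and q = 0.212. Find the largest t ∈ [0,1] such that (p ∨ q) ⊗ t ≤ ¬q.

p ∨ q = max(0.046, 0.212) = 0.212
So the left factor is p ∨ q = 0.212.
¬q = 1 − 0.212 = 0.788
So the right-hand bound is ¬q = 0.788.
The residuum of the Łukasiewicz t-norm gives the supremum: min(1, 1 − 0.212 + 0.788).
1 − 0.212 + 0.788 = 1.576, so t = min(1, 1.576) = 1.000.
Check: 0.212 ⊗ 1.000 = max(0, 0.212) = 0.212 ≤ 0.788.

1.000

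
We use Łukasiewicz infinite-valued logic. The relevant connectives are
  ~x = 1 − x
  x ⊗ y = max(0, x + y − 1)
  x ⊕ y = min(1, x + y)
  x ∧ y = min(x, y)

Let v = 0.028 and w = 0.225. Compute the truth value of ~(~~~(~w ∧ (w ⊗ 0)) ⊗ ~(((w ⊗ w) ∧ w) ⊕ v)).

0.028

~w = 1 − 0.225 = 0.775
w ⊗ 0 = max(0, 0.225 + 0.000 − 1) = max(0, -0.775) = 0.000
~w ∧ (w ⊗ 0) = min(0.775, 0.000) = 0.000
~(~w ∧ (w ⊗ 0)) = 1 − 0.000 = 1.000
~~(~w ∧ (w ⊗ 0)) = 1 − 1.000 = 0.000
~~~(~w ∧ (w ⊗ 0)) = 1 − 0.000 = 1.000
w ⊗ w = max(0, 0.225 + 0.225 − 1) = max(0, -0.550) = 0.000
(w ⊗ w) ∧ w = min(0.000, 0.225) = 0.000
((w ⊗ w) ∧ w) ⊕ v = min(1, 0.000 + 0.028) = min(1, 0.028) = 0.028
~(((w ⊗ w) ∧ w) ⊕ v) = 1 − 0.028 = 0.972
~~~(~w ∧ (w ⊗ 0)) ⊗ ~(((w ⊗ w) ∧ w) ⊕ v) = max(0, 1.000 + 0.972 − 1) = max(0, 0.972) = 0.972
~(~~~(~w ∧ (w ⊗ 0)) ⊗ ~(((w ⊗ w) ∧ w) ⊕ v)) = 1 − 0.972 = 0.028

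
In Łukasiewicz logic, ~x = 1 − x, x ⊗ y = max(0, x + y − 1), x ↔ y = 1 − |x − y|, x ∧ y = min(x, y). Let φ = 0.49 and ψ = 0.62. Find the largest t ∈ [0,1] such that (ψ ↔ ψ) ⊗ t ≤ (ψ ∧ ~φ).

0.51

ψ ↔ ψ = 1 − |0.62 − 0.62| = 1 − 0.00 = 1.00
So the left factor is ψ ↔ ψ = 1.00.
~φ = 1 − 0.49 = 0.51
ψ ∧ ~φ = min(0.62, 0.51) = 0.51
So the right-hand bound is ψ ∧ ~φ = 0.51.
The residuum of the Łukasiewicz t-norm gives the supremum: min(1, 1 − 1.00 + 0.51).
1 − 1.00 + 0.51 = 0.51, so t = min(1, 0.51) = 0.51.
Check: 1.00 ⊗ 0.51 = max(0, 0.51) = 0.51 ≤ 0.51.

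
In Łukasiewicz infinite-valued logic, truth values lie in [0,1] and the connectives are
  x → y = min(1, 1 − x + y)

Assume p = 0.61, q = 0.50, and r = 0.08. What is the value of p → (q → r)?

q → r = min(1, 1 − 0.50 + 0.08) = min(1, 0.58) = 0.58
p → (q → r) = min(1, 1 − 0.61 + 0.58) = min(1, 0.97) = 0.97

0.97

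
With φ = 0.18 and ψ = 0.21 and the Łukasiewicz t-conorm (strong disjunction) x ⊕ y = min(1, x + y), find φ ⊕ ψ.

φ ⊕ ψ = min(1, 0.18 + 0.21) = min(1, 0.39) = 0.39
For comparison, the Gödel t-conorm max(x, y) would give 0.21.

0.39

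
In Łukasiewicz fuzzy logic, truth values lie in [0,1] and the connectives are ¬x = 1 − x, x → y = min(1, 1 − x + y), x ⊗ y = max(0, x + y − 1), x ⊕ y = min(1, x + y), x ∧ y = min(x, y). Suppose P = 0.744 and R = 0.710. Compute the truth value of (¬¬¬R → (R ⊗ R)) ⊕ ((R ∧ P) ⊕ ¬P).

¬R = 1 − 0.710 = 0.290
¬¬R = 1 − 0.290 = 0.710
¬¬¬R = 1 − 0.710 = 0.290
R ⊗ R = max(0, 0.710 + 0.710 − 1) = max(0, 0.420) = 0.420
¬¬¬R → (R ⊗ R) = min(1, 1 − 0.290 + 0.420) = min(1, 1.130) = 1.000
R ∧ P = min(0.710, 0.744) = 0.710
¬P = 1 − 0.744 = 0.256
(R ∧ P) ⊕ ¬P = min(1, 0.710 + 0.256) = min(1, 0.966) = 0.966
(¬¬¬R → (R ⊗ R)) ⊕ ((R ∧ P) ⊕ ¬P) = min(1, 1.000 + 0.966) = min(1, 1.966) = 1.000

1.000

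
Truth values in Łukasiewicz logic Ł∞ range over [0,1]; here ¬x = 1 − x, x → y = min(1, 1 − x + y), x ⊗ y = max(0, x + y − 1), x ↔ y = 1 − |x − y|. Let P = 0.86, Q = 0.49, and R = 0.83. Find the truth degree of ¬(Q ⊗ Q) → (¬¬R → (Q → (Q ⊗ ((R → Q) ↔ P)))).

0.97

Q ⊗ Q = max(0, 0.49 + 0.49 − 1) = max(0, -0.02) = 0.00
¬(Q ⊗ Q) = 1 − 0.00 = 1.00
¬R = 1 − 0.83 = 0.17
¬¬R = 1 − 0.17 = 0.83
R → Q = min(1, 1 − 0.83 + 0.49) = min(1, 0.66) = 0.66
(R → Q) ↔ P = 1 − |0.66 − 0.86| = 1 − 0.20 = 0.80
Q ⊗ ((R → Q) ↔ P) = max(0, 0.49 + 0.80 − 1) = max(0, 0.29) = 0.29
Q → (Q ⊗ ((R → Q) ↔ P)) = min(1, 1 − 0.49 + 0.29) = min(1, 0.80) = 0.80
¬¬R → (Q → (Q ⊗ ((R → Q) ↔ P))) = min(1, 1 − 0.83 + 0.80) = min(1, 0.97) = 0.97
¬(Q ⊗ Q) → (¬¬R → (Q → (Q ⊗ ((R → Q) ↔ P)))) = min(1, 1 − 1.00 + 0.97) = min(1, 0.97) = 0.97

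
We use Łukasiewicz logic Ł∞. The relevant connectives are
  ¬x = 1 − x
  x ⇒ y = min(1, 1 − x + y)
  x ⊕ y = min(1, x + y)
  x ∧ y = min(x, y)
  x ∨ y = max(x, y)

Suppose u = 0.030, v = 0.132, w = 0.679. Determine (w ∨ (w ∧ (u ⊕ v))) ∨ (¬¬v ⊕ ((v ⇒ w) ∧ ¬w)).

u ⊕ v = min(1, 0.030 + 0.132) = min(1, 0.162) = 0.162
w ∧ (u ⊕ v) = min(0.679, 0.162) = 0.162
w ∨ (w ∧ (u ⊕ v)) = max(0.679, 0.162) = 0.679
¬v = 1 − 0.132 = 0.868
¬¬v = 1 − 0.868 = 0.132
v ⇒ w = min(1, 1 − 0.132 + 0.679) = min(1, 1.547) = 1.000
¬w = 1 − 0.679 = 0.321
(v ⇒ w) ∧ ¬w = min(1.000, 0.321) = 0.321
¬¬v ⊕ ((v ⇒ w) ∧ ¬w) = min(1, 0.132 + 0.321) = min(1, 0.453) = 0.453
(w ∨ (w ∧ (u ⊕ v))) ∨ (¬¬v ⊕ ((v ⇒ w) ∧ ¬w)) = max(0.679, 0.453) = 0.679

0.679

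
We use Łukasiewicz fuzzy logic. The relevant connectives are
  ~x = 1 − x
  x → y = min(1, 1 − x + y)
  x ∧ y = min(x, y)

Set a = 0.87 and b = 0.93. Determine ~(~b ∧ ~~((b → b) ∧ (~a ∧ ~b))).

0.93

~b = 1 − 0.93 = 0.07
b → b = min(1, 1 − 0.93 + 0.93) = min(1, 1.00) = 1.00
~a = 1 − 0.87 = 0.13
~a ∧ ~b = min(0.13, 0.07) = 0.07
(b → b) ∧ (~a ∧ ~b) = min(1.00, 0.07) = 0.07
~((b → b) ∧ (~a ∧ ~b)) = 1 − 0.07 = 0.93
~~((b → b) ∧ (~a ∧ ~b)) = 1 − 0.93 = 0.07
~b ∧ ~~((b → b) ∧ (~a ∧ ~b)) = min(0.07, 0.07) = 0.07
~(~b ∧ ~~((b → b) ∧ (~a ∧ ~b))) = 1 − 0.07 = 0.93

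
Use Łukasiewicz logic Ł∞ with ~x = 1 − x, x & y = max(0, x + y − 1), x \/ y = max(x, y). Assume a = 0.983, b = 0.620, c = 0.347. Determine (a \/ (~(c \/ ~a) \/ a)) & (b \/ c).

0.603

~a = 1 − 0.983 = 0.017
c \/ ~a = max(0.347, 0.017) = 0.347
~(c \/ ~a) = 1 − 0.347 = 0.653
~(c \/ ~a) \/ a = max(0.653, 0.983) = 0.983
a \/ (~(c \/ ~a) \/ a) = max(0.983, 0.983) = 0.983
b \/ c = max(0.620, 0.347) = 0.620
(a \/ (~(c \/ ~a) \/ a)) & (b \/ c) = max(0, 0.983 + 0.620 − 1) = max(0, 0.603) = 0.603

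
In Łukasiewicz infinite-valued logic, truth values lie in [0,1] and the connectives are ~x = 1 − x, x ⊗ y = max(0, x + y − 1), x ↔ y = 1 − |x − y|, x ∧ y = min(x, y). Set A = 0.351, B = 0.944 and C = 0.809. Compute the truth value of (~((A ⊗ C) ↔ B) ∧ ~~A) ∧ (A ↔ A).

0.351

A ⊗ C = max(0, 0.351 + 0.809 − 1) = max(0, 0.160) = 0.160
(A ⊗ C) ↔ B = 1 − |0.160 − 0.944| = 1 − 0.784 = 0.216
~((A ⊗ C) ↔ B) = 1 − 0.216 = 0.784
~A = 1 − 0.351 = 0.649
~~A = 1 − 0.649 = 0.351
~((A ⊗ C) ↔ B) ∧ ~~A = min(0.784, 0.351) = 0.351
A ↔ A = 1 − |0.351 − 0.351| = 1 − 0.000 = 1.000
(~((A ⊗ C) ↔ B) ∧ ~~A) ∧ (A ↔ A) = min(0.351, 1.000) = 0.351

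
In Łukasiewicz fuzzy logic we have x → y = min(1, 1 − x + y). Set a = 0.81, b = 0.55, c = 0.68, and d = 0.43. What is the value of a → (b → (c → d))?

c → d = min(1, 1 − 0.68 + 0.43) = min(1, 0.75) = 0.75
b → (c → d) = min(1, 1 − 0.55 + 0.75) = min(1, 1.20) = 1.00
a → (b → (c → d)) = min(1, 1 − 0.81 + 1.00) = min(1, 1.19) = 1.00

1.00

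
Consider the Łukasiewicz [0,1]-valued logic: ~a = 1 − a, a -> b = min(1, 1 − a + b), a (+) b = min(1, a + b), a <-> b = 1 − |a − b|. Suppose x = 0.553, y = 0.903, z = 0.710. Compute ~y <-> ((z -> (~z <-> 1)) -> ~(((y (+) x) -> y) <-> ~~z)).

0.484

~y = 1 − 0.903 = 0.097
~z = 1 − 0.710 = 0.290
~z <-> 1 = 1 − |0.290 − 1.000| = 1 − 0.710 = 0.290
z -> (~z <-> 1) = min(1, 1 − 0.710 + 0.290) = min(1, 0.580) = 0.580
y (+) x = min(1, 0.903 + 0.553) = min(1, 1.456) = 1.000
(y (+) x) -> y = min(1, 1 − 1.000 + 0.903) = min(1, 0.903) = 0.903
~~z = 1 − 0.290 = 0.710
((y (+) x) -> y) <-> ~~z = 1 − |0.903 − 0.710| = 1 − 0.193 = 0.807
~(((y (+) x) -> y) <-> ~~z) = 1 − 0.807 = 0.193
(z -> (~z <-> 1)) -> ~(((y (+) x) -> y) <-> ~~z) = min(1, 1 − 0.580 + 0.193) = min(1, 0.613) = 0.613
~y <-> ((z -> (~z <-> 1)) -> ~(((y (+) x) -> y) <-> ~~z)) = 1 − |0.097 − 0.613| = 1 − 0.516 = 0.484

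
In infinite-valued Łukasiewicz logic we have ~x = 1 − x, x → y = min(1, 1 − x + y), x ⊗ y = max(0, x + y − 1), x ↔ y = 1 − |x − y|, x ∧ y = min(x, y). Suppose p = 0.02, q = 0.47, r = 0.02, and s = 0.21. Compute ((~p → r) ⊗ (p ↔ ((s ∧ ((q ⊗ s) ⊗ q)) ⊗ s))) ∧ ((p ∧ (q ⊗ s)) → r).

0.02

~p = 1 − 0.02 = 0.98
~p → r = min(1, 1 − 0.98 + 0.02) = min(1, 0.04) = 0.04
q ⊗ s = max(0, 0.47 + 0.21 − 1) = max(0, -0.32) = 0.00
(q ⊗ s) ⊗ q = max(0, 0.00 + 0.47 − 1) = max(0, -0.53) = 0.00
s ∧ ((q ⊗ s) ⊗ q) = min(0.21, 0.00) = 0.00
(s ∧ ((q ⊗ s) ⊗ q)) ⊗ s = max(0, 0.00 + 0.21 − 1) = max(0, -0.79) = 0.00
p ↔ ((s ∧ ((q ⊗ s) ⊗ q)) ⊗ s) = 1 − |0.02 − 0.00| = 1 − 0.02 = 0.98
(~p → r) ⊗ (p ↔ ((s ∧ ((q ⊗ s) ⊗ q)) ⊗ s)) = max(0, 0.04 + 0.98 − 1) = max(0, 0.02) = 0.02
p ∧ (q ⊗ s) = min(0.02, 0.00) = 0.00
(p ∧ (q ⊗ s)) → r = min(1, 1 − 0.00 + 0.02) = min(1, 1.02) = 1.00
((~p → r) ⊗ (p ↔ ((s ∧ ((q ⊗ s) ⊗ q)) ⊗ s))) ∧ ((p ∧ (q ⊗ s)) → r) = min(0.02, 1.00) = 0.02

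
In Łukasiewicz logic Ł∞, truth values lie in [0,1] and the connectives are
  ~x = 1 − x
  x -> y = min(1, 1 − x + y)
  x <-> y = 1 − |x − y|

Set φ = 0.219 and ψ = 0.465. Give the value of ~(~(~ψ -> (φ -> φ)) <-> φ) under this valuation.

~ψ = 1 − 0.465 = 0.535
φ -> φ = min(1, 1 − 0.219 + 0.219) = min(1, 1.000) = 1.000
~ψ -> (φ -> φ) = min(1, 1 − 0.535 + 1.000) = min(1, 1.465) = 1.000
~(~ψ -> (φ -> φ)) = 1 − 1.000 = 0.000
~(~ψ -> (φ -> φ)) <-> φ = 1 − |0.000 − 0.219| = 1 − 0.219 = 0.781
~(~(~ψ -> (φ -> φ)) <-> φ) = 1 − 0.781 = 0.219

0.219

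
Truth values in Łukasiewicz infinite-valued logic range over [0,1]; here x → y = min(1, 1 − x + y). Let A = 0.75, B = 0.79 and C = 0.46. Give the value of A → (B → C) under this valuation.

0.92

B → C = min(1, 1 − 0.79 + 0.46) = min(1, 0.67) = 0.67
A → (B → C) = min(1, 1 − 0.75 + 0.67) = min(1, 0.92) = 0.92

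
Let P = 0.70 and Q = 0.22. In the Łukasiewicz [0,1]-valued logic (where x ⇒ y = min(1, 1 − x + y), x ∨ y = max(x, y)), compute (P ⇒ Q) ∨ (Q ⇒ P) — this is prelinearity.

P ⇒ Q = min(1, 1 − 0.70 + 0.22) = min(1, 0.52) = 0.52
Q ⇒ P = min(1, 1 − 0.22 + 0.70) = min(1, 1.48) = 1.00
(P ⇒ Q) ∨ (Q ⇒ P) = max(0.52, 1.00) = 1.00
(As expected: a Ł∞-tautology — holds in every MV-chain.)

1.00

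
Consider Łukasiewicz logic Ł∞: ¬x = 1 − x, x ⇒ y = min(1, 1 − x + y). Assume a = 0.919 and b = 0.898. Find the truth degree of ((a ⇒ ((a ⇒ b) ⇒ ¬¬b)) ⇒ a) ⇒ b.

a ⇒ b = min(1, 1 − 0.919 + 0.898) = min(1, 0.979) = 0.979
¬b = 1 − 0.898 = 0.102
¬¬b = 1 − 0.102 = 0.898
(a ⇒ b) ⇒ ¬¬b = min(1, 1 − 0.979 + 0.898) = min(1, 0.919) = 0.919
a ⇒ ((a ⇒ b) ⇒ ¬¬b) = min(1, 1 − 0.919 + 0.919) = min(1, 1.000) = 1.000
(a ⇒ ((a ⇒ b) ⇒ ¬¬b)) ⇒ a = min(1, 1 − 1.000 + 0.919) = min(1, 0.919) = 0.919
((a ⇒ ((a ⇒ b) ⇒ ¬¬b)) ⇒ a) ⇒ b = min(1, 1 − 0.919 + 0.898) = min(1, 0.979) = 0.979

0.979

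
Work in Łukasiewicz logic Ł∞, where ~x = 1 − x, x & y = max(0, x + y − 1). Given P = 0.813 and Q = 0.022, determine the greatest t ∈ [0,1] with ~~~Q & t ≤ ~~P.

~Q = 1 − 0.022 = 0.978
~~Q = 1 − 0.978 = 0.022
~~~Q = 1 − 0.022 = 0.978
So the left factor is ~~~Q = 0.978.
~P = 1 − 0.813 = 0.187
~~P = 1 − 0.187 = 0.813
So the right-hand bound is ~~P = 0.813.
The residuum of the Łukasiewicz t-norm gives the supremum: min(1, 1 − 0.978 + 0.813).
1 − 0.978 + 0.813 = 0.835, so t = min(1, 0.835) = 0.835.
Check: 0.978 & 0.835 = max(0, 0.813) = 0.813 ≤ 0.813.

0.835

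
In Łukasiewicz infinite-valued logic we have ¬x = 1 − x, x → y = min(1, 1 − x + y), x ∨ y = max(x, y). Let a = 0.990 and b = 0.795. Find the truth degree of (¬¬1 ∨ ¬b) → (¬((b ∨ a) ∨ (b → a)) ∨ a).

¬1 = 1 − 1.000 = 0.000
¬¬1 = 1 − 0.000 = 1.000
¬b = 1 − 0.795 = 0.205
¬¬1 ∨ ¬b = max(1.000, 0.205) = 1.000
b ∨ a = max(0.795, 0.990) = 0.990
b → a = min(1, 1 − 0.795 + 0.990) = min(1, 1.195) = 1.000
(b ∨ a) ∨ (b → a) = max(0.990, 1.000) = 1.000
¬((b ∨ a) ∨ (b → a)) = 1 − 1.000 = 0.000
¬((b ∨ a) ∨ (b → a)) ∨ a = max(0.000, 0.990) = 0.990
(¬¬1 ∨ ¬b) → (¬((b ∨ a) ∨ (b → a)) ∨ a) = min(1, 1 − 1.000 + 0.990) = min(1, 0.990) = 0.990

0.990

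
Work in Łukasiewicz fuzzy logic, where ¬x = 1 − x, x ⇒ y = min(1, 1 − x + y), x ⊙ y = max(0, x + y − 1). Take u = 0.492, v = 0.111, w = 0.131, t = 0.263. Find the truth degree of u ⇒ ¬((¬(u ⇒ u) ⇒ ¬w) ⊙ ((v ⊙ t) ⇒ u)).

u ⇒ u = min(1, 1 − 0.492 + 0.492) = min(1, 1.000) = 1.000
¬(u ⇒ u) = 1 − 1.000 = 0.000
¬w = 1 − 0.131 = 0.869
¬(u ⇒ u) ⇒ ¬w = min(1, 1 − 0.000 + 0.869) = min(1, 1.869) = 1.000
v ⊙ t = max(0, 0.111 + 0.263 − 1) = max(0, -0.626) = 0.000
(v ⊙ t) ⇒ u = min(1, 1 − 0.000 + 0.492) = min(1, 1.492) = 1.000
(¬(u ⇒ u) ⇒ ¬w) ⊙ ((v ⊙ t) ⇒ u) = max(0, 1.000 + 1.000 − 1) = max(0, 1.000) = 1.000
¬((¬(u ⇒ u) ⇒ ¬w) ⊙ ((v ⊙ t) ⇒ u)) = 1 − 1.000 = 0.000
u ⇒ ¬((¬(u ⇒ u) ⇒ ¬w) ⊙ ((v ⊙ t) ⇒ u)) = min(1, 1 − 0.492 + 0.000) = min(1, 0.508) = 0.508

0.508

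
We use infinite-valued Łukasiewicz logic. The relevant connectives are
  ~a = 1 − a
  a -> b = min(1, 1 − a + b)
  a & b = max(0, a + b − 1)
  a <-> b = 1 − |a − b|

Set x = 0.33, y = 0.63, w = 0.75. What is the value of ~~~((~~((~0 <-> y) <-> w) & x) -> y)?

~0 = 1 − 0.00 = 1.00
~0 <-> y = 1 − |1.00 − 0.63| = 1 − 0.37 = 0.63
(~0 <-> y) <-> w = 1 − |0.63 − 0.75| = 1 − 0.12 = 0.88
~((~0 <-> y) <-> w) = 1 − 0.88 = 0.12
~~((~0 <-> y) <-> w) = 1 − 0.12 = 0.88
~~((~0 <-> y) <-> w) & x = max(0, 0.88 + 0.33 − 1) = max(0, 0.21) = 0.21
(~~((~0 <-> y) <-> w) & x) -> y = min(1, 1 − 0.21 + 0.63) = min(1, 1.42) = 1.00
~((~~((~0 <-> y) <-> w) & x) -> y) = 1 − 1.00 = 0.00
~~((~~((~0 <-> y) <-> w) & x) -> y) = 1 − 0.00 = 1.00
~~~((~~((~0 <-> y) <-> w) & x) -> y) = 1 − 1.00 = 0.00

0.00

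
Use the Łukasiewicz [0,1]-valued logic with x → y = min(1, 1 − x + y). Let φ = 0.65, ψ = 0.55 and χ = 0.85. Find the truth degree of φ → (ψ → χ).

ψ → χ = min(1, 1 − 0.55 + 0.85) = min(1, 1.30) = 1.00
φ → (ψ → χ) = min(1, 1 − 0.65 + 1.00) = min(1, 1.35) = 1.00

1.00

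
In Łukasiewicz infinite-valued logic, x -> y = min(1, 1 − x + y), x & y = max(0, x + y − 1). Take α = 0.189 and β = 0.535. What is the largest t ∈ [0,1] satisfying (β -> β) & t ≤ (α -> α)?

1.000

β -> β = min(1, 1 − 0.535 + 0.535) = min(1, 1.000) = 1.000
So the left factor is β -> β = 1.000.
α -> α = min(1, 1 − 0.189 + 0.189) = min(1, 1.000) = 1.000
So the right-hand bound is α -> α = 1.000.
The residuum of the Łukasiewicz t-norm gives the supremum: min(1, 1 − 1.000 + 1.000).
1 − 1.000 + 1.000 = 1.000, so t = min(1, 1.000) = 1.000.
Check: 1.000 & 1.000 = max(0, 1.000) = 1.000 ≤ 1.000.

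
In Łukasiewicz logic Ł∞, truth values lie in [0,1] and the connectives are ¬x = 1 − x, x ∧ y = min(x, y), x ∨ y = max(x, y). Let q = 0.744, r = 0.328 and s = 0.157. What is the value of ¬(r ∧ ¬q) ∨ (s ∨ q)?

0.744

¬q = 1 − 0.744 = 0.256
r ∧ ¬q = min(0.328, 0.256) = 0.256
¬(r ∧ ¬q) = 1 − 0.256 = 0.744
s ∨ q = max(0.157, 0.744) = 0.744
¬(r ∧ ¬q) ∨ (s ∨ q) = max(0.744, 0.744) = 0.744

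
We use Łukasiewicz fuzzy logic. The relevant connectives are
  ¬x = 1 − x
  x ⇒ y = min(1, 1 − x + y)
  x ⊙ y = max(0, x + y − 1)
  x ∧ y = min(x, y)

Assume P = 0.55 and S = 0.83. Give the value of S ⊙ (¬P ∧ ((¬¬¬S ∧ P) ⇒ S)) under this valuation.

¬P = 1 − 0.55 = 0.45
¬S = 1 − 0.83 = 0.17
¬¬S = 1 − 0.17 = 0.83
¬¬¬S = 1 − 0.83 = 0.17
¬¬¬S ∧ P = min(0.17, 0.55) = 0.17
(¬¬¬S ∧ P) ⇒ S = min(1, 1 − 0.17 + 0.83) = min(1, 1.66) = 1.00
¬P ∧ ((¬¬¬S ∧ P) ⇒ S) = min(0.45, 1.00) = 0.45
S ⊙ (¬P ∧ ((¬¬¬S ∧ P) ⇒ S)) = max(0, 0.83 + 0.45 − 1) = max(0, 0.28) = 0.28

0.28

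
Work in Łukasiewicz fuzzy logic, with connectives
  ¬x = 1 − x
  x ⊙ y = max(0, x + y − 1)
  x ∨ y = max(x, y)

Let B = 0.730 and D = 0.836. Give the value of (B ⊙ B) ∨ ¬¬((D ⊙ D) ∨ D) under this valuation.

0.836

B ⊙ B = max(0, 0.730 + 0.730 − 1) = max(0, 0.460) = 0.460
D ⊙ D = max(0, 0.836 + 0.836 − 1) = max(0, 0.672) = 0.672
(D ⊙ D) ∨ D = max(0.672, 0.836) = 0.836
¬((D ⊙ D) ∨ D) = 1 − 0.836 = 0.164
¬¬((D ⊙ D) ∨ D) = 1 − 0.164 = 0.836
(B ⊙ B) ∨ ¬¬((D ⊙ D) ∨ D) = max(0.460, 0.836) = 0.836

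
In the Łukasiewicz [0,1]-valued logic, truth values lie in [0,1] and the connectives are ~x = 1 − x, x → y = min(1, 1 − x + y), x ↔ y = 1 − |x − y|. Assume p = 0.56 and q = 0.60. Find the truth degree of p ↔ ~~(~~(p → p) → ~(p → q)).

p → p = min(1, 1 − 0.56 + 0.56) = min(1, 1.00) = 1.00
~(p → p) = 1 − 1.00 = 0.00
~~(p → p) = 1 − 0.00 = 1.00
p → q = min(1, 1 − 0.56 + 0.60) = min(1, 1.04) = 1.00
~(p → q) = 1 − 1.00 = 0.00
~~(p → p) → ~(p → q) = min(1, 1 − 1.00 + 0.00) = min(1, 0.00) = 0.00
~(~~(p → p) → ~(p → q)) = 1 − 0.00 = 1.00
~~(~~(p → p) → ~(p → q)) = 1 − 1.00 = 0.00
p ↔ ~~(~~(p → p) → ~(p → q)) = 1 − |0.56 − 0.00| = 1 − 0.56 = 0.44

0.44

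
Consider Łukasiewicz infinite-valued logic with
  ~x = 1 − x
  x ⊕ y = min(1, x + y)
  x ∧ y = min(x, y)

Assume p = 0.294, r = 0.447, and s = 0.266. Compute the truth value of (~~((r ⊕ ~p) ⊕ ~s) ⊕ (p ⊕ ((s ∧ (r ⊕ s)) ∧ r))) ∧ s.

0.266

~p = 1 − 0.294 = 0.706
r ⊕ ~p = min(1, 0.447 + 0.706) = min(1, 1.153) = 1.000
~s = 1 − 0.266 = 0.734
(r ⊕ ~p) ⊕ ~s = min(1, 1.000 + 0.734) = min(1, 1.734) = 1.000
~((r ⊕ ~p) ⊕ ~s) = 1 − 1.000 = 0.000
~~((r ⊕ ~p) ⊕ ~s) = 1 − 0.000 = 1.000
r ⊕ s = min(1, 0.447 + 0.266) = min(1, 0.713) = 0.713
s ∧ (r ⊕ s) = min(0.266, 0.713) = 0.266
(s ∧ (r ⊕ s)) ∧ r = min(0.266, 0.447) = 0.266
p ⊕ ((s ∧ (r ⊕ s)) ∧ r) = min(1, 0.294 + 0.266) = min(1, 0.560) = 0.560
~~((r ⊕ ~p) ⊕ ~s) ⊕ (p ⊕ ((s ∧ (r ⊕ s)) ∧ r)) = min(1, 1.000 + 0.560) = min(1, 1.560) = 1.000
(~~((r ⊕ ~p) ⊕ ~s) ⊕ (p ⊕ ((s ∧ (r ⊕ s)) ∧ r))) ∧ s = min(1.000, 0.266) = 0.266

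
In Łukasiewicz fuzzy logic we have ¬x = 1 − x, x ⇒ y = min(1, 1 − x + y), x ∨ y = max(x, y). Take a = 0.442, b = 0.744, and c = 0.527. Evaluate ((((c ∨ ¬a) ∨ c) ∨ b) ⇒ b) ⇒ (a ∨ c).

0.527

¬a = 1 − 0.442 = 0.558
c ∨ ¬a = max(0.527, 0.558) = 0.558
(c ∨ ¬a) ∨ c = max(0.558, 0.527) = 0.558
((c ∨ ¬a) ∨ c) ∨ b = max(0.558, 0.744) = 0.744
(((c ∨ ¬a) ∨ c) ∨ b) ⇒ b = min(1, 1 − 0.744 + 0.744) = min(1, 1.000) = 1.000
a ∨ c = max(0.442, 0.527) = 0.527
((((c ∨ ¬a) ∨ c) ∨ b) ⇒ b) ⇒ (a ∨ c) = min(1, 1 − 1.000 + 0.527) = min(1, 0.527) = 0.527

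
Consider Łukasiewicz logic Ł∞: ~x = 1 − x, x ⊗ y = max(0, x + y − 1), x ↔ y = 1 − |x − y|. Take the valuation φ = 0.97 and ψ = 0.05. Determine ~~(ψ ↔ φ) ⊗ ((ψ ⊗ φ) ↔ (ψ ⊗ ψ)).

ψ ↔ φ = 1 − |0.05 − 0.97| = 1 − 0.92 = 0.08
~(ψ ↔ φ) = 1 − 0.08 = 0.92
~~(ψ ↔ φ) = 1 − 0.92 = 0.08
ψ ⊗ φ = max(0, 0.05 + 0.97 − 1) = max(0, 0.02) = 0.02
ψ ⊗ ψ = max(0, 0.05 + 0.05 − 1) = max(0, -0.90) = 0.00
(ψ ⊗ φ) ↔ (ψ ⊗ ψ) = 1 − |0.02 − 0.00| = 1 − 0.02 = 0.98
~~(ψ ↔ φ) ⊗ ((ψ ⊗ φ) ↔ (ψ ⊗ ψ)) = max(0, 0.08 + 0.98 − 1) = max(0, 0.06) = 0.06

0.06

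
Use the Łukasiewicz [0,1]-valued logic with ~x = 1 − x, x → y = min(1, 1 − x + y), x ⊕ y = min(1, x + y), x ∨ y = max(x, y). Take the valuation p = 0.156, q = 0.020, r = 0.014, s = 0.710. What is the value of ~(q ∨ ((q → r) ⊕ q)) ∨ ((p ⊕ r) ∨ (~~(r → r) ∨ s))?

q → r = min(1, 1 − 0.020 + 0.014) = min(1, 0.994) = 0.994
(q → r) ⊕ q = min(1, 0.994 + 0.020) = min(1, 1.014) = 1.000
q ∨ ((q → r) ⊕ q) = max(0.020, 1.000) = 1.000
~(q ∨ ((q → r) ⊕ q)) = 1 − 1.000 = 0.000
p ⊕ r = min(1, 0.156 + 0.014) = min(1, 0.170) = 0.170
r → r = min(1, 1 − 0.014 + 0.014) = min(1, 1.000) = 1.000
~(r → r) = 1 − 1.000 = 0.000
~~(r → r) = 1 − 0.000 = 1.000
~~(r → r) ∨ s = max(1.000, 0.710) = 1.000
(p ⊕ r) ∨ (~~(r → r) ∨ s) = max(0.170, 1.000) = 1.000
~(q ∨ ((q → r) ⊕ q)) ∨ ((p ⊕ r) ∨ (~~(r → r) ∨ s)) = max(0.000, 1.000) = 1.000

1.000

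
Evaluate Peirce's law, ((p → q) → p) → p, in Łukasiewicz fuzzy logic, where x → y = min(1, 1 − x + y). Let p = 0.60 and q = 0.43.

p → q = min(1, 1 − 0.60 + 0.43) = min(1, 0.83) = 0.83
(p → q) → p = min(1, 1 − 0.83 + 0.60) = min(1, 0.77) = 0.77
((p → q) → p) → p = min(1, 1 − 0.77 + 0.60) = min(1, 0.83) = 0.83
(The value 0.83 < 1 shows this instance is not satisfied; not a Ł∞-tautology in general.)

0.83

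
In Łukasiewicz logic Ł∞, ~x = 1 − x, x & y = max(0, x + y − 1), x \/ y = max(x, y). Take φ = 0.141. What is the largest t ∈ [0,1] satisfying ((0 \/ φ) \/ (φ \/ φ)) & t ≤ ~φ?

0 \/ φ = max(0.000, 0.141) = 0.141
φ \/ φ = max(0.141, 0.141) = 0.141
(0 \/ φ) \/ (φ \/ φ) = max(0.141, 0.141) = 0.141
So the left factor is (0 \/ φ) \/ (φ \/ φ) = 0.141.
~φ = 1 − 0.141 = 0.859
So the right-hand bound is ~φ = 0.859.
The residuum of the Łukasiewicz t-norm gives the supremum: min(1, 1 − 0.141 + 0.859).
1 − 0.141 + 0.859 = 1.718, so t = min(1, 1.718) = 1.000.
Check: 0.141 & 1.000 = max(0, 0.141) = 0.141 ≤ 0.859.

1.000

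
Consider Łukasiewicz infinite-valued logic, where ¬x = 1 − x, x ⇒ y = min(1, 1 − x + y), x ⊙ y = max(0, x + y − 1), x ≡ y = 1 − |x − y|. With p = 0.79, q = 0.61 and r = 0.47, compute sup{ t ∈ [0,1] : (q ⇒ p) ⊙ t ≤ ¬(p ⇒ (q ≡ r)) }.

q ⇒ p = min(1, 1 − 0.61 + 0.79) = min(1, 1.18) = 1.00
So the left factor is q ⇒ p = 1.00.
q ≡ r = 1 − |0.61 − 0.47| = 1 − 0.14 = 0.86
p ⇒ (q ≡ r) = min(1, 1 − 0.79 + 0.86) = min(1, 1.07) = 1.00
¬(p ⇒ (q ≡ r)) = 1 − 1.00 = 0.00
So the right-hand bound is ¬(p ⇒ (q ≡ r)) = 0.00.
The residuum of the Łukasiewicz t-norm gives the supremum: min(1, 1 − 1.00 + 0.00).
1 − 1.00 + 0.00 = 0.00, so t = min(1, 0.00) = 0.00.
Check: 1.00 ⊙ 0.00 = max(0, 0.00) = 0.00 ≤ 0.00.

0.00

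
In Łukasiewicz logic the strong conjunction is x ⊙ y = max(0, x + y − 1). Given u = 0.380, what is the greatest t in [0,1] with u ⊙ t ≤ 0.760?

The residuum of the Łukasiewicz t-norm gives the supremum: min(1, 1 − 0.380 + 0.760).
1 − 0.380 + 0.760 = 1.380, so t = min(1, 1.380) = 1.000.
Check: 0.380 ⊙ 1.000 = max(0, 0.380) = 0.380 ≤ 0.760.

1.000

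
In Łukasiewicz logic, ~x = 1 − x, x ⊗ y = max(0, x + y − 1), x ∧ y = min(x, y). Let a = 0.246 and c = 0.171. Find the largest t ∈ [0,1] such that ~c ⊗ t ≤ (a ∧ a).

0.417

~c = 1 − 0.171 = 0.829
So the left factor is ~c = 0.829.
a ∧ a = min(0.246, 0.246) = 0.246
So the right-hand bound is a ∧ a = 0.246.
The residuum of the Łukasiewicz t-norm gives the supremum: min(1, 1 − 0.829 + 0.246).
1 − 0.829 + 0.246 = 0.417, so t = min(1, 0.417) = 0.417.
Check: 0.829 ⊗ 0.417 = max(0, 0.246) = 0.246 ≤ 0.246.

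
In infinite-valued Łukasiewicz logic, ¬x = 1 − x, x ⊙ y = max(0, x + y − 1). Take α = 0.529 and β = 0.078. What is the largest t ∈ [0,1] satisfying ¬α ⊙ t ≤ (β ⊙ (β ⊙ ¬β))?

0.529

¬α = 1 − 0.529 = 0.471
So the left factor is ¬α = 0.471.
¬β = 1 − 0.078 = 0.922
β ⊙ ¬β = max(0, 0.078 + 0.922 − 1) = max(0, 0.000) = 0.000
β ⊙ (β ⊙ ¬β) = max(0, 0.078 + 0.000 − 1) = max(0, -0.922) = 0.000
So the right-hand bound is β ⊙ (β ⊙ ¬β) = 0.000.
The residuum of the Łukasiewicz t-norm gives the supremum: min(1, 1 − 0.471 + 0.000).
1 − 0.471 + 0.000 = 0.529, so t = min(1, 0.529) = 0.529.
Check: 0.471 ⊙ 0.529 = max(0, 0.000) = 0.000 ≤ 0.000.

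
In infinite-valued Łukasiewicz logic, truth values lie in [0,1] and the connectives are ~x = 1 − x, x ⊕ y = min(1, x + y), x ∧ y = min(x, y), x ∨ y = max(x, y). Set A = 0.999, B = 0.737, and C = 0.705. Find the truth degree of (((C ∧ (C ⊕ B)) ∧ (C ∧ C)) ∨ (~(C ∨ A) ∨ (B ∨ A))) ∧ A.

0.999

C ⊕ B = min(1, 0.705 + 0.737) = min(1, 1.442) = 1.000
C ∧ (C ⊕ B) = min(0.705, 1.000) = 0.705
C ∧ C = min(0.705, 0.705) = 0.705
(C ∧ (C ⊕ B)) ∧ (C ∧ C) = min(0.705, 0.705) = 0.705
C ∨ A = max(0.705, 0.999) = 0.999
~(C ∨ A) = 1 − 0.999 = 0.001
B ∨ A = max(0.737, 0.999) = 0.999
~(C ∨ A) ∨ (B ∨ A) = max(0.001, 0.999) = 0.999
((C ∧ (C ⊕ B)) ∧ (C ∧ C)) ∨ (~(C ∨ A) ∨ (B ∨ A)) = max(0.705, 0.999) = 0.999
(((C ∧ (C ⊕ B)) ∧ (C ∧ C)) ∨ (~(C ∨ A) ∨ (B ∨ A))) ∧ A = min(0.999, 0.999) = 0.999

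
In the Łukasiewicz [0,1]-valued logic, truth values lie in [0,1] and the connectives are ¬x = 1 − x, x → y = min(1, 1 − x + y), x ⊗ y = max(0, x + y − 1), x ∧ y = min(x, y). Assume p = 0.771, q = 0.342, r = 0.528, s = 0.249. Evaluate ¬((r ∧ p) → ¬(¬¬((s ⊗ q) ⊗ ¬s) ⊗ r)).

0.000

r ∧ p = min(0.528, 0.771) = 0.528
s ⊗ q = max(0, 0.249 + 0.342 − 1) = max(0, -0.409) = 0.000
¬s = 1 − 0.249 = 0.751
(s ⊗ q) ⊗ ¬s = max(0, 0.000 + 0.751 − 1) = max(0, -0.249) = 0.000
¬((s ⊗ q) ⊗ ¬s) = 1 − 0.000 = 1.000
¬¬((s ⊗ q) ⊗ ¬s) = 1 − 1.000 = 0.000
¬¬((s ⊗ q) ⊗ ¬s) ⊗ r = max(0, 0.000 + 0.528 − 1) = max(0, -0.472) = 0.000
¬(¬¬((s ⊗ q) ⊗ ¬s) ⊗ r) = 1 − 0.000 = 1.000
(r ∧ p) → ¬(¬¬((s ⊗ q) ⊗ ¬s) ⊗ r) = min(1, 1 − 0.528 + 1.000) = min(1, 1.472) = 1.000
¬((r ∧ p) → ¬(¬¬((s ⊗ q) ⊗ ¬s) ⊗ r)) = 1 − 1.000 = 0.000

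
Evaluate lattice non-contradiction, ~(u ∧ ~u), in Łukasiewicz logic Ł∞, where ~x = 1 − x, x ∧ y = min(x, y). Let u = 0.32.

0.68

~u = 1 − 0.32 = 0.68
u ∧ ~u = min(0.32, 0.68) = 0.32
~(u ∧ ~u) = 1 − 0.32 = 0.68
(The value 0.68 < 1 shows this instance is not satisfied; not a Ł∞-tautology — its value is 1 − min(a, 1−a).)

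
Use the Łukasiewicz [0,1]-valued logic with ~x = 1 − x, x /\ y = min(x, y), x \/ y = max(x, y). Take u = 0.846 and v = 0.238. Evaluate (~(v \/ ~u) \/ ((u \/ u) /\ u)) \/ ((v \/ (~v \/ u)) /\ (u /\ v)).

~u = 1 − 0.846 = 0.154
v \/ ~u = max(0.238, 0.154) = 0.238
~(v \/ ~u) = 1 − 0.238 = 0.762
u \/ u = max(0.846, 0.846) = 0.846
(u \/ u) /\ u = min(0.846, 0.846) = 0.846
~(v \/ ~u) \/ ((u \/ u) /\ u) = max(0.762, 0.846) = 0.846
~v = 1 − 0.238 = 0.762
~v \/ u = max(0.762, 0.846) = 0.846
v \/ (~v \/ u) = max(0.238, 0.846) = 0.846
u /\ v = min(0.846, 0.238) = 0.238
(v \/ (~v \/ u)) /\ (u /\ v) = min(0.846, 0.238) = 0.238
(~(v \/ ~u) \/ ((u \/ u) /\ u)) \/ ((v \/ (~v \/ u)) /\ (u /\ v)) = max(0.846, 0.238) = 0.846

0.846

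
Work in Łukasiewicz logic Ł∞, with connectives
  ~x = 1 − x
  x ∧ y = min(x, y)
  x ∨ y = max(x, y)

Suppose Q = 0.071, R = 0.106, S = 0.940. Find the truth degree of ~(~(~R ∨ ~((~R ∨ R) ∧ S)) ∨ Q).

~R = 1 − 0.106 = 0.894
~R ∨ R = max(0.894, 0.106) = 0.894
(~R ∨ R) ∧ S = min(0.894, 0.940) = 0.894
~((~R ∨ R) ∧ S) = 1 − 0.894 = 0.106
~R ∨ ~((~R ∨ R) ∧ S) = max(0.894, 0.106) = 0.894
~(~R ∨ ~((~R ∨ R) ∧ S)) = 1 − 0.894 = 0.106
~(~R ∨ ~((~R ∨ R) ∧ S)) ∨ Q = max(0.106, 0.071) = 0.106
~(~(~R ∨ ~((~R ∨ R) ∧ S)) ∨ Q) = 1 − 0.106 = 0.894

0.894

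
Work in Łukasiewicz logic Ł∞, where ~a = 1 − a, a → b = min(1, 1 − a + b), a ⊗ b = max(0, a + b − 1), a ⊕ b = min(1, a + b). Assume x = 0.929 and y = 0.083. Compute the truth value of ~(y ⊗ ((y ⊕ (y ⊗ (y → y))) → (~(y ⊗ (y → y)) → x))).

y → y = min(1, 1 − 0.083 + 0.083) = min(1, 1.000) = 1.000
y ⊗ (y → y) = max(0, 0.083 + 1.000 − 1) = max(0, 0.083) = 0.083
y ⊕ (y ⊗ (y → y)) = min(1, 0.083 + 0.083) = min(1, 0.166) = 0.166
~(y ⊗ (y → y)) = 1 − 0.083 = 0.917
~(y ⊗ (y → y)) → x = min(1, 1 − 0.917 + 0.929) = min(1, 1.012) = 1.000
(y ⊕ (y ⊗ (y → y))) → (~(y ⊗ (y → y)) → x) = min(1, 1 − 0.166 + 1.000) = min(1, 1.834) = 1.000
y ⊗ ((y ⊕ (y ⊗ (y → y))) → (~(y ⊗ (y → y)) → x)) = max(0, 0.083 + 1.000 − 1) = max(0, 0.083) = 0.083
~(y ⊗ ((y ⊕ (y ⊗ (y → y))) → (~(y ⊗ (y → y)) → x))) = 1 − 0.083 = 0.917

0.917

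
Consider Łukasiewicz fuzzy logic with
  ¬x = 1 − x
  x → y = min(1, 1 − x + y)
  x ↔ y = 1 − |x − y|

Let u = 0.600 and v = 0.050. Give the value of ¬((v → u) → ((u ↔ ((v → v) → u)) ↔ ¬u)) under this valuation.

v → u = min(1, 1 − 0.050 + 0.600) = min(1, 1.550) = 1.000
v → v = min(1, 1 − 0.050 + 0.050) = min(1, 1.000) = 1.000
(v → v) → u = min(1, 1 − 1.000 + 0.600) = min(1, 0.600) = 0.600
u ↔ ((v → v) → u) = 1 − |0.600 − 0.600| = 1 − 0.000 = 1.000
¬u = 1 − 0.600 = 0.400
(u ↔ ((v → v) → u)) ↔ ¬u = 1 − |1.000 − 0.400| = 1 − 0.600 = 0.400
(v → u) → ((u ↔ ((v → v) → u)) ↔ ¬u) = min(1, 1 − 1.000 + 0.400) = min(1, 0.400) = 0.400
¬((v → u) → ((u ↔ ((v → v) → u)) ↔ ¬u)) = 1 − 0.400 = 0.600

0.600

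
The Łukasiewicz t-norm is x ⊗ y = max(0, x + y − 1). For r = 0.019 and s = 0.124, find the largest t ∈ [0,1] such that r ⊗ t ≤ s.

1.000

The residuum of the Łukasiewicz t-norm gives the supremum: min(1, 1 − 0.019 + 0.124).
1 − 0.019 + 0.124 = 1.105, so t = min(1, 1.105) = 1.000.
Check: 0.019 ⊗ 1.000 = max(0, 0.019) = 0.019 ≤ 0.124.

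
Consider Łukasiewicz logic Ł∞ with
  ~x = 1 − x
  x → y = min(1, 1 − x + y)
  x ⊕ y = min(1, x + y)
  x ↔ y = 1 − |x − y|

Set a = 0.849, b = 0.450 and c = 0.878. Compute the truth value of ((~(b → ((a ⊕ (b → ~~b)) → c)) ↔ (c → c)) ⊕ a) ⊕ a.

~b = 1 − 0.450 = 0.550
~~b = 1 − 0.550 = 0.450
b → ~~b = min(1, 1 − 0.450 + 0.450) = min(1, 1.000) = 1.000
a ⊕ (b → ~~b) = min(1, 0.849 + 1.000) = min(1, 1.849) = 1.000
(a ⊕ (b → ~~b)) → c = min(1, 1 − 1.000 + 0.878) = min(1, 0.878) = 0.878
b → ((a ⊕ (b → ~~b)) → c) = min(1, 1 − 0.450 + 0.878) = min(1, 1.428) = 1.000
~(b → ((a ⊕ (b → ~~b)) → c)) = 1 − 1.000 = 0.000
c → c = min(1, 1 − 0.878 + 0.878) = min(1, 1.000) = 1.000
~(b → ((a ⊕ (b → ~~b)) → c)) ↔ (c → c) = 1 − |0.000 − 1.000| = 1 − 1.000 = 0.000
(~(b → ((a ⊕ (b → ~~b)) → c)) ↔ (c → c)) ⊕ a = min(1, 0.000 + 0.849) = min(1, 0.849) = 0.849
((~(b → ((a ⊕ (b → ~~b)) → c)) ↔ (c → c)) ⊕ a) ⊕ a = min(1, 0.849 + 0.849) = min(1, 1.698) = 1.000

1.000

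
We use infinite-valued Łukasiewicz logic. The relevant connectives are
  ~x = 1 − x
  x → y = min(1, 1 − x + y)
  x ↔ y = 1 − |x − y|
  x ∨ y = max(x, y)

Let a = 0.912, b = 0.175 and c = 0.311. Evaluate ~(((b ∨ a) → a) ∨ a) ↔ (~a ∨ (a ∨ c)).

b ∨ a = max(0.175, 0.912) = 0.912
(b ∨ a) → a = min(1, 1 − 0.912 + 0.912) = min(1, 1.000) = 1.000
((b ∨ a) → a) ∨ a = max(1.000, 0.912) = 1.000
~(((b ∨ a) → a) ∨ a) = 1 − 1.000 = 0.000
~a = 1 − 0.912 = 0.088
a ∨ c = max(0.912, 0.311) = 0.912
~a ∨ (a ∨ c) = max(0.088, 0.912) = 0.912
~(((b ∨ a) → a) ∨ a) ↔ (~a ∨ (a ∨ c)) = 1 − |0.000 − 0.912| = 1 − 0.912 = 0.088

0.088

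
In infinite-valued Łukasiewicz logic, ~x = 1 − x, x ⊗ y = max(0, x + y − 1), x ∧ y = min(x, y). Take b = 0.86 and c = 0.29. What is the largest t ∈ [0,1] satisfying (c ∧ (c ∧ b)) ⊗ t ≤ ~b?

c ∧ b = min(0.29, 0.86) = 0.29
c ∧ (c ∧ b) = min(0.29, 0.29) = 0.29
So the left factor is c ∧ (c ∧ b) = 0.29.
~b = 1 − 0.86 = 0.14
So the right-hand bound is ~b = 0.14.
The residuum of the Łukasiewicz t-norm gives the supremum: min(1, 1 − 0.29 + 0.14).
1 − 0.29 + 0.14 = 0.85, so t = min(1, 0.85) = 0.85.
Check: 0.29 ⊗ 0.85 = max(0, 0.14) = 0.14 ≤ 0.14.

0.85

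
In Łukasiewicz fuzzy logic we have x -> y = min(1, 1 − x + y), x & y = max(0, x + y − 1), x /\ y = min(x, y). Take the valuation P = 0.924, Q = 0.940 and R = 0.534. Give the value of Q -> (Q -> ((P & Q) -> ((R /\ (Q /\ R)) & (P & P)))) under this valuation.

0.638

P & Q = max(0, 0.924 + 0.940 − 1) = max(0, 0.864) = 0.864
Q /\ R = min(0.940, 0.534) = 0.534
R /\ (Q /\ R) = min(0.534, 0.534) = 0.534
P & P = max(0, 0.924 + 0.924 − 1) = max(0, 0.848) = 0.848
(R /\ (Q /\ R)) & (P & P) = max(0, 0.534 + 0.848 − 1) = max(0, 0.382) = 0.382
(P & Q) -> ((R /\ (Q /\ R)) & (P & P)) = min(1, 1 − 0.864 + 0.382) = min(1, 0.518) = 0.518
Q -> ((P & Q) -> ((R /\ (Q /\ R)) & (P & P))) = min(1, 1 − 0.940 + 0.518) = min(1, 0.578) = 0.578
Q -> (Q -> ((P & Q) -> ((R /\ (Q /\ R)) & (P & P)))) = min(1, 1 − 0.940 + 0.578) = min(1, 0.638) = 0.638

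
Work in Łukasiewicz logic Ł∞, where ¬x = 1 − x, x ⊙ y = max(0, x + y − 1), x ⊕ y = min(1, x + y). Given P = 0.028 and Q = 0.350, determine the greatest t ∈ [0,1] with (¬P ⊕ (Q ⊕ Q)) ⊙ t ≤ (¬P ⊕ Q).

1.000

¬P = 1 − 0.028 = 0.972
Q ⊕ Q = min(1, 0.350 + 0.350) = min(1, 0.700) = 0.700
¬P ⊕ (Q ⊕ Q) = min(1, 0.972 + 0.700) = min(1, 1.672) = 1.000
So the left factor is ¬P ⊕ (Q ⊕ Q) = 1.000.
¬P ⊕ Q = min(1, 0.972 + 0.350) = min(1, 1.322) = 1.000
So the right-hand bound is ¬P ⊕ Q = 1.000.
The residuum of the Łukasiewicz t-norm gives the supremum: min(1, 1 − 1.000 + 1.000).
1 − 1.000 + 1.000 = 1.000, so t = min(1, 1.000) = 1.000.
Check: 1.000 ⊙ 1.000 = max(0, 1.000) = 1.000 ≤ 1.000.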